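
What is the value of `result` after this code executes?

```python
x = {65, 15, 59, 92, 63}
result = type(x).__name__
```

x is set; result = 'set'

'set'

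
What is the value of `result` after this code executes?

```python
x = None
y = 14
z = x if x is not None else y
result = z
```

x = None; y = 14; z = 14; result = 14

14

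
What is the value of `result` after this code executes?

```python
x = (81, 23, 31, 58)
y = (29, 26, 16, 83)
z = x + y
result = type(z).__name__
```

x is tuple; y is tuple; z is tuple; result = 'tuple'

'tuple'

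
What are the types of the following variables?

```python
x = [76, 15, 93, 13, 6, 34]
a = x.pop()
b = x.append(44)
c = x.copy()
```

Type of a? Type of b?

pop() returns element; append() returns None

int, NoneType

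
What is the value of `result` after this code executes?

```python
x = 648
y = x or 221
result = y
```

x = 648; y = 648; result = 648

648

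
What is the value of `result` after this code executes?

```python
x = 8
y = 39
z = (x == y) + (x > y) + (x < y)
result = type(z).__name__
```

x is int; y is int; z is int; result = 'int'

'int'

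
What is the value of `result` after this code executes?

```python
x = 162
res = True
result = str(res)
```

x = 162; res = True; result = 'True'

'True'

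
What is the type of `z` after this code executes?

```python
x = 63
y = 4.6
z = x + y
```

int + float = float

float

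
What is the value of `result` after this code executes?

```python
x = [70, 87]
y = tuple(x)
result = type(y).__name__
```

x is list; y is tuple; result = 'tuple'

'tuple'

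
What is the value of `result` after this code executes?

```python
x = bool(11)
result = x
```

x = True; result = True

True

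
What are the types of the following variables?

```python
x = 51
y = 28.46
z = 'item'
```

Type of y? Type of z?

y is assigned a number with a decimal point, so it is a float; z is assigned a quoted string literal, so it is a str

float, str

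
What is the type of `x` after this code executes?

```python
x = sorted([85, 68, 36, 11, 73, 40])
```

sorted() always returns list

list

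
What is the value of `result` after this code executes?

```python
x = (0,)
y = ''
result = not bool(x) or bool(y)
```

x = (0,); y = ''; result = False

False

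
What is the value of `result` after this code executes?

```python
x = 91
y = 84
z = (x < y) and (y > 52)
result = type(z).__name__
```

x is int; y is int; z is bool; result = 'bool'

'bool'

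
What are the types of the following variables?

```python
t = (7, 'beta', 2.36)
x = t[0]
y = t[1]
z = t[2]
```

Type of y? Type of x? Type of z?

tuple[1] is str; tuple[0] is int; tuple[2] is float

str, int, float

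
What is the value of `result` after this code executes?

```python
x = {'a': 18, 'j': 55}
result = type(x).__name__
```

x is dict; result = 'dict'

'dict'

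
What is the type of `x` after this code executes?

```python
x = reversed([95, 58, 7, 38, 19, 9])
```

reversed() on a list returns list_reverseiterator

list_reverseiterator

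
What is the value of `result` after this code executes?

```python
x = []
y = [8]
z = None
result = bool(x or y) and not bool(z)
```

x = []; y = [8]; z = None; result = True

True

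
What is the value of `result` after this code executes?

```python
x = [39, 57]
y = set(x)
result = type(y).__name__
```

x is list; y is set; result = 'set'

'set'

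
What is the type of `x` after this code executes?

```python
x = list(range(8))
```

list(range()) returns list

list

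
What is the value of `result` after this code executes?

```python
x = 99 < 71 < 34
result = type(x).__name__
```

x is bool; result = 'bool'

'bool'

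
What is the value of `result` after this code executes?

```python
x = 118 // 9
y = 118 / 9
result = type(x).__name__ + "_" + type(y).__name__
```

x is int; y is float; result = 'int_float'

'int_float'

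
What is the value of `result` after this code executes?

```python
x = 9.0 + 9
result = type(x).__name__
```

x is float; result = 'float'

'float'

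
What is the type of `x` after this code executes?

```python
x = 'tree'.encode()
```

str.encode() returns bytes

bytes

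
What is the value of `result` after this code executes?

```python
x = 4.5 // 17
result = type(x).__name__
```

x is float; result = 'float'

'float'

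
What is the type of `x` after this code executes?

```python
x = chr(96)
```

chr() returns str (single char)

str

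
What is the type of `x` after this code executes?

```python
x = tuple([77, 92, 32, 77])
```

tuple() constructor returns tuple

tuple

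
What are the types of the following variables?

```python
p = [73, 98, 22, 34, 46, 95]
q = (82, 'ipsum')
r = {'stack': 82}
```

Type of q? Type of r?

q is assigned a tuple (parenthesized, comma-separated values); r is assigned a dict literal ({key: value})

tuple, dict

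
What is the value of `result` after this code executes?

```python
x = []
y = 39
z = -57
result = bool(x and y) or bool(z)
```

x = []; y = 39; z = -57; result = True

True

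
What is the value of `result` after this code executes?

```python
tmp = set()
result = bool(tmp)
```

tmp = set(); result = False

False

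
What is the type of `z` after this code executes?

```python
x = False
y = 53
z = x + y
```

bool + int = int (bool is subclass of int)

int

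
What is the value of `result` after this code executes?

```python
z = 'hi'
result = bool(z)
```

z = 'hi'; result = True

True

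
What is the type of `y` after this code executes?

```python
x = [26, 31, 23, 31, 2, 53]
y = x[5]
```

Indexing list[int] returns int

int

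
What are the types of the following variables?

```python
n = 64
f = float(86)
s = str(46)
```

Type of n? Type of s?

n is assigned a bare integer (no decimal point), so it is an int; s is assigned the result of calling str(), which returns a str

int, str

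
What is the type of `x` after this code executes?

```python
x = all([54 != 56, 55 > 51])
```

all() returns bool

bool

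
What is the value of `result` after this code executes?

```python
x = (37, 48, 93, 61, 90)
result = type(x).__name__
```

x is tuple; result = 'tuple'

'tuple'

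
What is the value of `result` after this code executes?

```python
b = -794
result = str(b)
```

b = -794; result = '-794'

'-794'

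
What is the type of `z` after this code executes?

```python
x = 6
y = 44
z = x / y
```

int / int = float

float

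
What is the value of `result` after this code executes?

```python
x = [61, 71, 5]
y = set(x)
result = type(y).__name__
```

x is list; y is set; result = 'set'

'set'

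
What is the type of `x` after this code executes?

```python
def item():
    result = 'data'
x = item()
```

Function without return returns None

NoneType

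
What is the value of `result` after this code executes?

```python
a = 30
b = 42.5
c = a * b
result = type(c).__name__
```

a is int; b is float; c is float; result = 'float'

'float'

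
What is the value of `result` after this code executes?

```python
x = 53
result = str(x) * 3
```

x = 53; result = '535353'

'535353'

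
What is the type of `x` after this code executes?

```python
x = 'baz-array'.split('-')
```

str.split() returns list

list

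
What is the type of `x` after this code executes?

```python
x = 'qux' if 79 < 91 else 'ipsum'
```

Both branches of conditional are str

str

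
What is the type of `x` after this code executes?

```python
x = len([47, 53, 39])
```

len() always returns int

int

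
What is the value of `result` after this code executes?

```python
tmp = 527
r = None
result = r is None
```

tmp = 527; r = None; result = True

True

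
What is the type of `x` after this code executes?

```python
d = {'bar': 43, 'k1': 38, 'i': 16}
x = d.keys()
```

.keys() returns dict_keys view

dict_keys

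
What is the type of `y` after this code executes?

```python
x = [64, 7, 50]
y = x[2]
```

Indexing list[int] returns int

int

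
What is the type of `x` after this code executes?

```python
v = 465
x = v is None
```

'is' comparison returns bool

bool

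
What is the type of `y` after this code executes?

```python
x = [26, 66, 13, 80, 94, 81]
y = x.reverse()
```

list.reverse() returns None

NoneType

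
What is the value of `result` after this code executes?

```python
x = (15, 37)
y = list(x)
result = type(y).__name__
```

x is tuple; y is list; result = 'list'

'list'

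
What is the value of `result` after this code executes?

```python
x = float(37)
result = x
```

x = 37.0; result = 37.0

37.0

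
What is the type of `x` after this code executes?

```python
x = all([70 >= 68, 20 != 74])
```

all() returns bool

bool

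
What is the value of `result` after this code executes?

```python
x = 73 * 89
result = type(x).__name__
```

x is int; result = 'int'

'int'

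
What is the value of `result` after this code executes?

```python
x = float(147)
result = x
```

x = 147.0; result = 147.0

147.0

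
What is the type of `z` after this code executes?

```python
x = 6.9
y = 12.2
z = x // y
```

float // float = float

float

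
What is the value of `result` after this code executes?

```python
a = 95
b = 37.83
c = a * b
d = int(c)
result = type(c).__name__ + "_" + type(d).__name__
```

a is int; b is float; c is float; d is int; result = 'float_int'

'float_int'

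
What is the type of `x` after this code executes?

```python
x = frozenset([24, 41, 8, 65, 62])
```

frozenset() returns frozenset

frozenset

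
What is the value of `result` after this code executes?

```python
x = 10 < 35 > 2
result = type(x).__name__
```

x is bool; result = 'bool'

'bool'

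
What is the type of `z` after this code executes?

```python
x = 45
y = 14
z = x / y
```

int / int = float

float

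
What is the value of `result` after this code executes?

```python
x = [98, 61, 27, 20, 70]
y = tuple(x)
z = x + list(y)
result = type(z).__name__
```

x is list; y is tuple; z is list; result = 'list'

'list'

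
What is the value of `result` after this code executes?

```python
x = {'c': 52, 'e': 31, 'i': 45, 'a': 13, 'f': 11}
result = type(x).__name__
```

x is dict; result = 'dict'

'dict'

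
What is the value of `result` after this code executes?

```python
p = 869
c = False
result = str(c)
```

p = 869; c = False; result = 'False'

'False'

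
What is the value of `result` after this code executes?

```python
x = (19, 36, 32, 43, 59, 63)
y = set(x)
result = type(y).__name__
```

x is tuple; y is set; result = 'set'

'set'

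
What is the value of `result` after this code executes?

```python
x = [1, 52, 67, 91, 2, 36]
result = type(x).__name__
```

x is list; result = 'list'

'list'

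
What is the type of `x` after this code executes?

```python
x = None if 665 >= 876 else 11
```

665 >= 876 is False, so the else branch is taken

int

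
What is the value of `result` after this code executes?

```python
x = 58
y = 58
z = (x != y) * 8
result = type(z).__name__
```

x is int; y is int; z is int; result = 'int'

'int'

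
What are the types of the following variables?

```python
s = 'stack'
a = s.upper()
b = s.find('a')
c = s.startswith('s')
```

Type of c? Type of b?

startswith() returns bool; find() returns int

bool, int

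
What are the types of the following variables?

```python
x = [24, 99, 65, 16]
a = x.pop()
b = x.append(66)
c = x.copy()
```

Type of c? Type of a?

copy() returns list; pop() returns element

list, int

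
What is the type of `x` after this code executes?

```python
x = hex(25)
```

hex() returns str representation

str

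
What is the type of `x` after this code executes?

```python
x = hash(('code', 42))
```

hash() returns int

int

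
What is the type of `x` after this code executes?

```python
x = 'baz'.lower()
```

str.lower() returns str

str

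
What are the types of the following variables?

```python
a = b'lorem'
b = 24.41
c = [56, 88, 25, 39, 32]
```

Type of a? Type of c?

a is assigned a bytes literal (b'...' prefix); c is assigned a list literal (square brackets)

bytes, list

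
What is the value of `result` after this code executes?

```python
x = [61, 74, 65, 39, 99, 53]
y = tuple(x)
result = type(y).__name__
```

x is list; y is tuple; result = 'tuple'

'tuple'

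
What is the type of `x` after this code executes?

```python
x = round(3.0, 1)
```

round() with decimal places returns float

float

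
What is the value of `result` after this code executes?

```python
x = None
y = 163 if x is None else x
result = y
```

x = None; y = 163; result = 163

163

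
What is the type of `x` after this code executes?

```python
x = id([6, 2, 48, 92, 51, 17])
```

id() returns int

int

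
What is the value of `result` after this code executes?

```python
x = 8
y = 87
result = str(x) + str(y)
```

x = 8; y = 87; result = '887'

'887'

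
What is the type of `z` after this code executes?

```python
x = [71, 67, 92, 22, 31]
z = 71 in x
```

'in' operator returns bool

bool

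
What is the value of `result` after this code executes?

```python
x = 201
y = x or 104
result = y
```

x = 201; y = 201; result = 201

201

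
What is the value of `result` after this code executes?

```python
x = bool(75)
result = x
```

x = True; result = True

True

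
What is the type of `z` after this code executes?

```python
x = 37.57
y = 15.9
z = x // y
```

float // float = float

float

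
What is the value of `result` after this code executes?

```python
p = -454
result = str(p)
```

p = -454; result = '-454'

'-454'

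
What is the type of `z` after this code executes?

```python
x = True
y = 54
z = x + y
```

bool + int = int (bool is subclass of int)

int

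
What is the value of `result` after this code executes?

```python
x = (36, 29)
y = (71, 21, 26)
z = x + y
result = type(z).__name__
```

x is tuple; y is tuple; z is tuple; result = 'tuple'

'tuple'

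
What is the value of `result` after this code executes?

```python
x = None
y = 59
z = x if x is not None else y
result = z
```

x = None; y = 59; z = 59; result = 59

59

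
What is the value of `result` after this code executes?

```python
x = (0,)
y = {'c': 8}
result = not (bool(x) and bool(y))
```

x = (0,); y = {'c': 8}; result = False

False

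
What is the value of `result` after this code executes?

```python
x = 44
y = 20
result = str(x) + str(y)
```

x = 44; y = 20; result = '4420'

'4420'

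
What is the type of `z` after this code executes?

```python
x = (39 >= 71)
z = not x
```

'not' returns bool

bool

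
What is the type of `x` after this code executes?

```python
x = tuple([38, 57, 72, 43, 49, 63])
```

tuple() constructor returns tuple

tuple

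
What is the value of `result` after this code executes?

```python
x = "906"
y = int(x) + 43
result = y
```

x = '906'; y = 949; result = 949

949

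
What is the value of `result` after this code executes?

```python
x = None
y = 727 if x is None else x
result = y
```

x = None; y = 727; result = 727

727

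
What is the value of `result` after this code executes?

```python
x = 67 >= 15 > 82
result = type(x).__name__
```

x is bool; result = 'bool'

'bool'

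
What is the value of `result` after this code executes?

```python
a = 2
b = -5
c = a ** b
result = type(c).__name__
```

a is int; b is int; c is float; result = 'float'

'float'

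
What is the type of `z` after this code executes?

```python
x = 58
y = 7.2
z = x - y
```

int - float = float

float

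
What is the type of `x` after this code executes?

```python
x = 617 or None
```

'or' returns first truthy value

int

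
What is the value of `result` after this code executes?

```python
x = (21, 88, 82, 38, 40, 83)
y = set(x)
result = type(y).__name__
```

x is tuple; y is set; result = 'set'

'set'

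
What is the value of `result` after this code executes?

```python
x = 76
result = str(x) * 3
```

x = 76; result = '767676'

'767676'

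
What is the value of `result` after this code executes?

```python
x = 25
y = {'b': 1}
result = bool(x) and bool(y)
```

x = 25; y = {'b': 1}; result = True

True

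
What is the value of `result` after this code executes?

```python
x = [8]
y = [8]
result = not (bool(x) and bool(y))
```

x = [8]; y = [8]; result = False

False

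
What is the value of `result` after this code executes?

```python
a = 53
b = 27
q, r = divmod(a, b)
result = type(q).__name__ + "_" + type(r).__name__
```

a is int; b is int; q is int; r is int; result = 'int_int'

'int_int'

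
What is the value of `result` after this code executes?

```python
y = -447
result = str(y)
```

y = -447; result = '-447'

'-447'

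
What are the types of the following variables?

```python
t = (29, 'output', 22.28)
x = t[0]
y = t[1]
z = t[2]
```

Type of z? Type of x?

tuple[2] is float; tuple[0] is int

float, int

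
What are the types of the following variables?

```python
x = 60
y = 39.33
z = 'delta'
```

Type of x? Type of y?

x is assigned a bare integer (no decimal point), so it is an int; y is assigned a number with a decimal point, so it is a float

int, float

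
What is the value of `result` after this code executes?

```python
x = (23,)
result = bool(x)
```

x = (23,); result = True

True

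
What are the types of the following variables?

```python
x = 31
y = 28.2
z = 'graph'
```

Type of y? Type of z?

y is assigned a number with a decimal point, so it is a float; z is assigned a quoted string literal, so it is a str

float, str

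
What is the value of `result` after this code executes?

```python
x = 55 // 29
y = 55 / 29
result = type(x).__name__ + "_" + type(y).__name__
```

x is int; y is float; result = 'int_float'

'int_float'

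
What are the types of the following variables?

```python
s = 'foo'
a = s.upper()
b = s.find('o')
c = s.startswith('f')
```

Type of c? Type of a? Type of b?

startswith() returns bool; upper() returns str; find() returns int

bool, str, int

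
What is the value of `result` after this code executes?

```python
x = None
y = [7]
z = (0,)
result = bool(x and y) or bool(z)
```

x = None; y = [7]; z = (0,); result = True

True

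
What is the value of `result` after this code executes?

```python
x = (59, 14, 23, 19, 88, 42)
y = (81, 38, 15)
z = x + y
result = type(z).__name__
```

x is tuple; y is tuple; z is tuple; result = 'tuple'

'tuple'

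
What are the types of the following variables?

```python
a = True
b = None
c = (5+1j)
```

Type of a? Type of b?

a is assigned the constant True, which has type bool; b is assigned None, whose type is NoneType

bool, NoneType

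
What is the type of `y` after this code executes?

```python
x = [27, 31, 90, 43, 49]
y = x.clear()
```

list.clear() returns None

NoneType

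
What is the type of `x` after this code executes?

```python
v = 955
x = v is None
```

'is' comparison returns bool

bool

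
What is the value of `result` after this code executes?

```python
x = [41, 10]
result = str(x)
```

x = [41, 10]; result = '[41, 10]'

'[41, 10]'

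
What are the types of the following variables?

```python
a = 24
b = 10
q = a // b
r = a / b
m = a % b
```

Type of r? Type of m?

/ returns float; % of ints returns int

float, int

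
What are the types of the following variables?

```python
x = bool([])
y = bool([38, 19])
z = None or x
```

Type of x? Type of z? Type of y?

bool() returns bool; None or bool returns the bool; bool() returns bool

bool, bool, bool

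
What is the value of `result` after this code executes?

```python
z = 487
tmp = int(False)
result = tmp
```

z = 487; tmp = 0; result = 0

0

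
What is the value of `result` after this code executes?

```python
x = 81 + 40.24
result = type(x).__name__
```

x is float; result = 'float'

'float'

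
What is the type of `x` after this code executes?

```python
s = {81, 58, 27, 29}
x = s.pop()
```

Popping from set[int] returns int

int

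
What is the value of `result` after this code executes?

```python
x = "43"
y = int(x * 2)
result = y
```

x = '43'; y = 4343; result = 4343

4343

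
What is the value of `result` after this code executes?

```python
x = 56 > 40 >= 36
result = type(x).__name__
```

x is bool; result = 'bool'

'bool'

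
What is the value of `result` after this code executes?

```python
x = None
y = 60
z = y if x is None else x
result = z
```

x = None; y = 60; z = 60; result = 60

60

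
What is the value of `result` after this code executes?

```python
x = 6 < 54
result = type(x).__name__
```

x is bool; result = 'bool'

'bool'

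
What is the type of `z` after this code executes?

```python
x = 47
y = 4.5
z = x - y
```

int - float = float

float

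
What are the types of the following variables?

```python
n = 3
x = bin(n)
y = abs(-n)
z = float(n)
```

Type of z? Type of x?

float() returns float; bin() returns str

float, str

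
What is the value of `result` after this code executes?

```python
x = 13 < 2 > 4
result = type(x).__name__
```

x is bool; result = 'bool'

'bool'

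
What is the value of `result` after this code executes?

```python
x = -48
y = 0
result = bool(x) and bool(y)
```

x = -48; y = 0; result = False

False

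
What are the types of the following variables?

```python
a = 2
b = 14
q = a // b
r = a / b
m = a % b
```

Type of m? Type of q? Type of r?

% of ints returns int; // returns int; / returns float

int, int, float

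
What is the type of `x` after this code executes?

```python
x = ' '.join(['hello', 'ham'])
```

str.join() returns str

str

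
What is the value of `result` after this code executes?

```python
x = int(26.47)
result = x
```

x = 26; result = 26

26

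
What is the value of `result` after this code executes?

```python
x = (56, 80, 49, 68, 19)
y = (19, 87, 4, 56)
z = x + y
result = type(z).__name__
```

x is tuple; y is tuple; z is tuple; result = 'tuple'

'tuple'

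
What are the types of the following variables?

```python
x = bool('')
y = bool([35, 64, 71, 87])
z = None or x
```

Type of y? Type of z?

bool() returns bool; None or bool returns the bool

bool, bool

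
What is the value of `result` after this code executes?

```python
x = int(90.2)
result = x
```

x = 90; result = 90

90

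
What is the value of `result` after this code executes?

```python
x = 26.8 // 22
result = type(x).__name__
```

x is float; result = 'float'

'float'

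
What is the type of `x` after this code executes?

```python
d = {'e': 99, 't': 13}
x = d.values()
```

.values() returns dict_values view

dict_values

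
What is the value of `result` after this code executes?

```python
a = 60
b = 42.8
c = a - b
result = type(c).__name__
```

a is int; b is float; c is float; result = 'float'

'float'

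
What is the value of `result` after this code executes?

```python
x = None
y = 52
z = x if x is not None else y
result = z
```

x = None; y = 52; z = 52; result = 52

52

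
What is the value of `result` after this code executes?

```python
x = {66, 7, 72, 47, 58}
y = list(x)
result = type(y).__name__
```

x is set; y is list; result = 'list'

'list'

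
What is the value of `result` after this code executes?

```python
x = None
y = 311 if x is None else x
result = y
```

x = None; y = 311; result = 311

311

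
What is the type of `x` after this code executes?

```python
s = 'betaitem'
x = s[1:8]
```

Slicing a str returns str

str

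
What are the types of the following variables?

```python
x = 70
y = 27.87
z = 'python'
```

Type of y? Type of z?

y is assigned a number with a decimal point, so it is a float; z is assigned a quoted string literal, so it is a str

float, str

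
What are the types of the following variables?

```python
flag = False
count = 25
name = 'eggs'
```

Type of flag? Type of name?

flag is assigned the constant False, which has type bool; name is assigned a quoted string literal, so it is a str

bool, str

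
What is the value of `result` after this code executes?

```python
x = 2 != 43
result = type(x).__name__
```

x is bool; result = 'bool'

'bool'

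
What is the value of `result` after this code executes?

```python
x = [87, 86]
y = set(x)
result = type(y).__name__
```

x is list; y is set; result = 'set'

'set'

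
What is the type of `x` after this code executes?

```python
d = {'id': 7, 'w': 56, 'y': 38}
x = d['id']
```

Accessing dict[str, int] with str key returns int

int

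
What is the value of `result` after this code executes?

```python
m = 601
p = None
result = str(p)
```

m = 601; p = None; result = 'None'

'None'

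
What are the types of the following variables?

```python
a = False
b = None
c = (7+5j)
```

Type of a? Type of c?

a is assigned the constant False, which has type bool; c is assigned (7+5j), an int plus an imaginary literal (j suffix), which evaluates to complex

bool, complex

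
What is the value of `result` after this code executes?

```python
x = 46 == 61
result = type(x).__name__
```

x is bool; result = 'bool'

'bool'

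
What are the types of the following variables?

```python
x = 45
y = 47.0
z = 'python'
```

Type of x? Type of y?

x is assigned a bare integer (no decimal point), so it is an int; y is assigned a number with a decimal point, so it is a float

int, float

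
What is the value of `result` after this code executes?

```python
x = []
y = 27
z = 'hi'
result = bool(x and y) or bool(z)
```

x = []; y = 27; z = 'hi'; result = True

True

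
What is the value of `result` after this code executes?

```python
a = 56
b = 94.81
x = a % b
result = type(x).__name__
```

a is int; b is float; x is float; result = 'float'

'float'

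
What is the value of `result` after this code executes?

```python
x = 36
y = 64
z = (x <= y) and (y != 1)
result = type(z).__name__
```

x is int; y is int; z is bool; result = 'bool'

'bool'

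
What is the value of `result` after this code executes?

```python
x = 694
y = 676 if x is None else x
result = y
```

x = 694; y = 694; result = 694

694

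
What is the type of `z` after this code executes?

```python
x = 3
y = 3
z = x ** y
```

positive int ** positive int = int

int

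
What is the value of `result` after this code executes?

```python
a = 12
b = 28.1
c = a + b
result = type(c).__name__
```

a is int; b is float; c is float; result = 'float'

'float'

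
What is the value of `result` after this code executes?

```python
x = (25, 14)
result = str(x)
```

x = (25, 14); result = '(25, 14)'

'(25, 14)'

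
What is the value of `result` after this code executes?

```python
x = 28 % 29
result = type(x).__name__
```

x is int; result = 'int'

'int'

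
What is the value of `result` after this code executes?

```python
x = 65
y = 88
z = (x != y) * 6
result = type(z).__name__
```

x is int; y is int; z is int; result = 'int'

'int'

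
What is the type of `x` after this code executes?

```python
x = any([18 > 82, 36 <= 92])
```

any() returns bool

bool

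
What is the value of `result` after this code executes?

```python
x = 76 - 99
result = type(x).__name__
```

x is int; result = 'int'

'int'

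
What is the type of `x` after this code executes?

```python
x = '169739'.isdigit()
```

str.isdigit() returns bool

bool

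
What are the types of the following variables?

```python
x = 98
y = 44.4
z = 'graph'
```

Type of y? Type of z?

y is assigned a number with a decimal point, so it is a float; z is assigned a quoted string literal, so it is a str

float, str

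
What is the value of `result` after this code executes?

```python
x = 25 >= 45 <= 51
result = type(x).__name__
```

x is bool; result = 'bool'

'bool'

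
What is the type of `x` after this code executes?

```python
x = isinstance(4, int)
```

isinstance() returns bool

bool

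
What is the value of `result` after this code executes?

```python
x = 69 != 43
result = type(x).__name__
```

x is bool; result = 'bool'

'bool'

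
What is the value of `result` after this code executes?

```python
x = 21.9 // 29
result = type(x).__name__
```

x is float; result = 'float'

'float'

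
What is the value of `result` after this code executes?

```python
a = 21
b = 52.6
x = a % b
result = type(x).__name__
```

a is int; b is float; x is float; result = 'float'

'float'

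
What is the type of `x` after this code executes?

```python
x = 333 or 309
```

'or' returns first truthy value (int)

int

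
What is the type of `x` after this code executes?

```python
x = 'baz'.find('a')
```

str.find() returns int index

int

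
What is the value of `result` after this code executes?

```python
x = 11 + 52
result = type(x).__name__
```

x is int; result = 'int'

'int'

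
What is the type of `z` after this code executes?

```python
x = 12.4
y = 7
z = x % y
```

float % int = float

float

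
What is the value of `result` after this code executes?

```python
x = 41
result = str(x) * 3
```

x = 41; result = '414141'

'414141'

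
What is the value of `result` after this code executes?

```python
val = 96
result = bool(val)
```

val = 96; result = True

True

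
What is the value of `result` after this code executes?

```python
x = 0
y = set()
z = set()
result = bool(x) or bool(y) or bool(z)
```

x = 0; y = set(); z = set(); result = False

False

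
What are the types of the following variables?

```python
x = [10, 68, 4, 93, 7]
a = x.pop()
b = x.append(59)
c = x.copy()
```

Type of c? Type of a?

copy() returns list; pop() returns element

list, int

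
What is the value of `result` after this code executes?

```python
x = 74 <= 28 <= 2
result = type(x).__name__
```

x is bool; result = 'bool'

'bool'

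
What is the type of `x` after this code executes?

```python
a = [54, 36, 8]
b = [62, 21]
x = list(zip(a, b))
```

list(zip()) returns a list of tuples

list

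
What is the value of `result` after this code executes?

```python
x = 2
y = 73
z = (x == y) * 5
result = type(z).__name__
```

x is int; y is int; z is int; result = 'int'

'int'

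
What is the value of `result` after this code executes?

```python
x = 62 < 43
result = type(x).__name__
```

x is bool; result = 'bool'

'bool'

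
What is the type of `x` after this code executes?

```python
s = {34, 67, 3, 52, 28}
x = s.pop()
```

Popping from set[int] returns int

int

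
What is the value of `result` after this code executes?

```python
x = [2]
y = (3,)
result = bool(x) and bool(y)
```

x = [2]; y = (3,); result = True

True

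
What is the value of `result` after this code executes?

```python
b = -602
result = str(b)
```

b = -602; result = '-602'

'-602'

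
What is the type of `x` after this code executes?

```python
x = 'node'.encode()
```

str.encode() returns bytes

bytes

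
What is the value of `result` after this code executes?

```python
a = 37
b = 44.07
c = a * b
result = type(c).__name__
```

a is int; b is float; c is float; result = 'float'

'float'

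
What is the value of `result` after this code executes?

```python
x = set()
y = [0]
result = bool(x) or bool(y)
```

x = set(); y = [0]; result = True

True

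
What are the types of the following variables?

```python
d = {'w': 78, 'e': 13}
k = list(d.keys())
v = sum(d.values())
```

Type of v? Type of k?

sum of ints is int; list() converts to list

int, list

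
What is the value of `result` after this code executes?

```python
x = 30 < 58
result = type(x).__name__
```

x is bool; result = 'bool'

'bool'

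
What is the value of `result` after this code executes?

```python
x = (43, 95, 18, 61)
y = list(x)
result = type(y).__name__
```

x is tuple; y is list; result = 'list'

'list'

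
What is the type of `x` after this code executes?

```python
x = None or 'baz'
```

'or' with None returns the other truthy value (str)

str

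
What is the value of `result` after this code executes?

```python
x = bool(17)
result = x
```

x = True; result = True

True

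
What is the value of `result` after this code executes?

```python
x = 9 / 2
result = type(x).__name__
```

x is float; result = 'float'

'float'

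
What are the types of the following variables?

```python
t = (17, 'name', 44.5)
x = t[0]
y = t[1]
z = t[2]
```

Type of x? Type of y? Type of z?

tuple[0] is int; tuple[1] is str; tuple[2] is float

int, str, float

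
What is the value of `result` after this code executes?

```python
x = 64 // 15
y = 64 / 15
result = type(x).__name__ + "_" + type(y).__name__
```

x is int; y is float; result = 'int_float'

'int_float'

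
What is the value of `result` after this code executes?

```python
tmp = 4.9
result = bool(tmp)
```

tmp = 4.9; result = True

True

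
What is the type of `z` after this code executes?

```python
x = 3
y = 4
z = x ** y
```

positive int ** positive int = int

int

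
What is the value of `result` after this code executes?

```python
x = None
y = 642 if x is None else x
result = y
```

x = None; y = 642; result = 642

642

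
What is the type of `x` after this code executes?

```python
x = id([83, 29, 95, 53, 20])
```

id() returns int

int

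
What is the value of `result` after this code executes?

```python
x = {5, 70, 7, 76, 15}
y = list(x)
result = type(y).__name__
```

x is set; y is list; result = 'list'

'list'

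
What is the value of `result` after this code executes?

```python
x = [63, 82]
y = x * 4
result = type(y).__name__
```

x is list; y is list; result = 'list'

'list'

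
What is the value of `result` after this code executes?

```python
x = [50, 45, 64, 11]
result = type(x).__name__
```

x is list; result = 'list'

'list'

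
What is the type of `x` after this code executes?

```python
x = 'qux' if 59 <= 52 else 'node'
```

Both branches of conditional are str

str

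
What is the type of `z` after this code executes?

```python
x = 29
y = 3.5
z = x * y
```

int * float = float

float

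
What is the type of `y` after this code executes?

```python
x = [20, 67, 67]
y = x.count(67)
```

list.count() returns int

int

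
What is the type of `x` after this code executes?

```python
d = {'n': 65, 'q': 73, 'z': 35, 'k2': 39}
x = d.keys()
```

.keys() returns dict_keys view

dict_keys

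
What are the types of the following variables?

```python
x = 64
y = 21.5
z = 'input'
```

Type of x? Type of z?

x is assigned a bare integer (no decimal point), so it is an int; z is assigned a quoted string literal, so it is a str

int, str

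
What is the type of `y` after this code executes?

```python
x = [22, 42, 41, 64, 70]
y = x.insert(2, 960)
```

list.insert() returns None

NoneType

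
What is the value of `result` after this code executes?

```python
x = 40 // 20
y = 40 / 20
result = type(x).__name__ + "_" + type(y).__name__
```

x is int; y is float; result = 'int_float'

'int_float'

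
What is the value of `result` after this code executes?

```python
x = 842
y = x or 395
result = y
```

x = 842; y = 842; result = 842

842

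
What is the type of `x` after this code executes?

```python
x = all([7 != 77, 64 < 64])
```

all() returns bool

bool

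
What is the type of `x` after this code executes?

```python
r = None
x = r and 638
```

'and' returns first falsy value (None)

NoneType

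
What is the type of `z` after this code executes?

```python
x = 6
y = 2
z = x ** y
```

positive int ** positive int = int

int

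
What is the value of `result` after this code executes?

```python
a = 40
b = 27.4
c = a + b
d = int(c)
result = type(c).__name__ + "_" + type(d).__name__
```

a is int; b is float; c is float; d is int; result = 'float_int'

'float_int'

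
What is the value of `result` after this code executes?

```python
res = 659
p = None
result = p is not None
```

res = 659; p = None; result = False

False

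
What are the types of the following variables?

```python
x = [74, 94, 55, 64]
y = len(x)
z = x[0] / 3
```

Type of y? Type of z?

len() returns int; int / int = float

int, float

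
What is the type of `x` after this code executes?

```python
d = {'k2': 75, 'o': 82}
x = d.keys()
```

.keys() returns dict_keys view

dict_keys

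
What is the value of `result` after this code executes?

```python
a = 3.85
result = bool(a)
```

a = 3.85; result = True

True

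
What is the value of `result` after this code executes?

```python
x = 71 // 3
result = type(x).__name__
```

x is int; result = 'int'

'int'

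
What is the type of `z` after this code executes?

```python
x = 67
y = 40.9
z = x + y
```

int + float = float

float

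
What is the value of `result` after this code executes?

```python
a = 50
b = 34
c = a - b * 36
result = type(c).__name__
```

a is int; b is int; c is int; result = 'int'

'int'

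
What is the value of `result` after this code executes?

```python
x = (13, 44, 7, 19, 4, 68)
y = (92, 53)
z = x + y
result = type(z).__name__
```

x is tuple; y is tuple; z is tuple; result = 'tuple'

'tuple'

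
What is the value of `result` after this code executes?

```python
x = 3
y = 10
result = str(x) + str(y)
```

x = 3; y = 10; result = '310'

'310'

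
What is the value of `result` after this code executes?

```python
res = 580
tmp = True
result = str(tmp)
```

res = 580; tmp = True; result = 'True'

'True'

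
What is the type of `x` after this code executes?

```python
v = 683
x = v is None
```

'is' comparison returns bool

bool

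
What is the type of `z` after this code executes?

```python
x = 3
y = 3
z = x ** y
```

positive int ** positive int = int

int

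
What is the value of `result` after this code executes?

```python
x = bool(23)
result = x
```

x = True; result = True

True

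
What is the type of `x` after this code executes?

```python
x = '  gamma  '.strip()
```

str.strip() returns str

str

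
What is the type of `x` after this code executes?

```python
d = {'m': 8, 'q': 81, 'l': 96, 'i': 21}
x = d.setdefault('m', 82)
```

dict.setdefault() returns the (existing or default) value

int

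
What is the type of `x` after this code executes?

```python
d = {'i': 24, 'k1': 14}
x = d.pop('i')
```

dict.pop() returns the value

int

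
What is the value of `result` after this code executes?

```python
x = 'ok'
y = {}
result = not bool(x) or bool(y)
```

x = 'ok'; y = {}; result = False

False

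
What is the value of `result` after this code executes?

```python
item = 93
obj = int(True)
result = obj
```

item = 93; obj = 1; result = 1

1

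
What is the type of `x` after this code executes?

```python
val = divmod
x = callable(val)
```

callable() returns bool

bool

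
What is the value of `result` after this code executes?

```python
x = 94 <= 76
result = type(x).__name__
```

x is bool; result = 'bool'

'bool'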